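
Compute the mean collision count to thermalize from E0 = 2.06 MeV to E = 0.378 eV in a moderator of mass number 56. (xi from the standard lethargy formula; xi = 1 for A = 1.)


xi = 1 + (A-1)^2/(2A)*ln((A-1)/(A+1)) = 0.03529286 (for A = 56)
n = ln(E0/E) / xi
n = ln(2.06e6 / 0.378) / 0.03529286
n = ln(5.449735e+06) / 0.03529286 = 439.50

439.50


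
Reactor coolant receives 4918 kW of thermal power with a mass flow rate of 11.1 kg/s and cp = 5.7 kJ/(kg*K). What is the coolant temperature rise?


dT = Q / (m_dot * cp)
dT = 4918 / (11.1 * 5.7)
dT = 77.730 C

77.730


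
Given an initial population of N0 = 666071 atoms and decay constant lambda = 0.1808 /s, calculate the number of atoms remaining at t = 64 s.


N = N0 * exp(-lambda * t)
N = 666071 * exp(-0.1808 * 64)
N = 6.2837

6.2837


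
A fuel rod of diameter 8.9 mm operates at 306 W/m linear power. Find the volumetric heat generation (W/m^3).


r = D / 2 / 1000 = 8.9 / 2 / 1000 = 0.00445 m
q''' = q' / (pi * r^2)
q''' = 306 / (pi * 0.00445^2)
q''' = 4.9187e+06 W/m^3

4.9187e+06


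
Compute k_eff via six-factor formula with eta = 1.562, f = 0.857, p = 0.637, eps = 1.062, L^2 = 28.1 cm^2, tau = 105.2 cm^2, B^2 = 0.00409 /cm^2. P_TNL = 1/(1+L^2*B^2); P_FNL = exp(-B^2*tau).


k_inf = eta*f*p*eps = 1.562*0.857*0.637*1.062 = 0.9055779
P_TNL = 1/(1 + L^2*B^2) = 1/(1 + 28.1*0.00409) = 0.8969181
P_FNL = exp(-B^2*tau) = exp(-0.00409*105.2) = 0.6503348
k_eff = k_inf * P_TNL * P_FNL = 0.9055779 * 0.8969181 * 0.6503348
k_eff = 0.52822

0.52822


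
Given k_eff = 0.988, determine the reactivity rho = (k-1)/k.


rho = (k_eff - 1) / k_eff
rho = (0.988 - 1) / 0.988
rho = -0.012146

-0.012146


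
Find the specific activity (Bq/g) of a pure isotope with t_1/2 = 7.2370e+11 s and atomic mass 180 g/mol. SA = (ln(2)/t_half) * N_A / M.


lambda = ln(2) / t_half = ln(2) / 7.2370e+11 = 9.577825e-13 /s
SA = lambda * N_A / M
SA = 9.577825e-13 * 6.022e23 / 180
SA = 3.2043e+09 Bq/g

3.2043e+09


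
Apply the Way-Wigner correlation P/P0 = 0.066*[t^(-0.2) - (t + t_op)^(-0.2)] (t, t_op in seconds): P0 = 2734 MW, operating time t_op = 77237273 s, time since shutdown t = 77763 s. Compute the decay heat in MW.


P/P0 = 0.066 * [t^(-0.2) - (t + t_op)^(-0.2)]
P/P0 = 0.066 * [77763^(-0.2) - (77763 + 77237273)^(-0.2)]
P/P0 = 0.066 * [0.1051587 - 0.02644522] = 0.005195090
P = 2734 * 0.005195090 = 14.203 MW

14.203


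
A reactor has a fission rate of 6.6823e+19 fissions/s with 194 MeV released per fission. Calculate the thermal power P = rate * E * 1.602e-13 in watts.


P = fission_rate * E_MeV * 1.602e-13
P = 6.6823e+19 * 194 * 1.602e-13
P = 2.0768e+09 W

2.0768e+09


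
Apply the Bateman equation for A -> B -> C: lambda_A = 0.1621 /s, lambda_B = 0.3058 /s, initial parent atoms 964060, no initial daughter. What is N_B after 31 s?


N_B(t) = lambda_A * N_A0 / (lambda_B - lambda_A) * [exp(-lambda_A*t) - exp(-lambda_B*t)]
exp(-0.1621*31) = 0.006570929; exp(-0.3058*31) = 7.637921e-05
N_B = 0.1621 * 964060 / (0.3058 - 0.1621) * (0.006570929 - 7.637921e-05)
N_B = 7062.8

7062.8


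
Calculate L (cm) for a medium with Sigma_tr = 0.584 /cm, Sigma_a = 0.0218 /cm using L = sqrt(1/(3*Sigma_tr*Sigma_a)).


D = 1 / (3 * Sigma_tr) = 1 / (3 * 0.584) = 0.5707763 cm
L = sqrt(D / Sigma_a)
L = sqrt(0.5707763 / 0.0218)
L = 5.1169 cm

5.1169


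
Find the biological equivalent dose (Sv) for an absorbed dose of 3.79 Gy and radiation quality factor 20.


H = D * Q
H = 3.79 * 20
H = 75.800 Sv

75.800


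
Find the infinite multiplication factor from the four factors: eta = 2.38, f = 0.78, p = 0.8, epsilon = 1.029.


k_inf = eta * f * p * epsilon
k_inf = 2.38 * 0.78 * 0.8 * 1.029
k_inf = 1.5282

1.5282


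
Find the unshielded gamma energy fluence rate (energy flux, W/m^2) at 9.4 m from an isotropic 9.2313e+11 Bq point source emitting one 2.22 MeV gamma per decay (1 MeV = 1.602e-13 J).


psi = A * E * 1.602e-13 / (4*pi*r^2)
psi = 9.2313e+11 * 2.22 * 1.602e-13 / (4*pi*9.4^2)
psi = 2.9567e-04 W/m^2

2.9567e-04


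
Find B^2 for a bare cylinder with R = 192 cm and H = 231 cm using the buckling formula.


B^2 = (2.405/R)^2 + (pi/H)^2
B^2 = (2.405/192)^2 + (pi/231)^2
B^2 = 3.4186e-04 /cm^2

3.4186e-04


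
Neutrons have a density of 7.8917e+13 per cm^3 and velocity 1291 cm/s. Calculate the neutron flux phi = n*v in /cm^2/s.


phi = n * v
phi = 7.8917e+13 * 1291
phi = 1.0188e+17 /cm^2/s

1.0188e+17


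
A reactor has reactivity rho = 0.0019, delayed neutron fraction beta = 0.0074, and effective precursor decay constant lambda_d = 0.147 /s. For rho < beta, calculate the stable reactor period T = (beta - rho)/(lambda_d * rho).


T = (beta - rho) / (lambda_d * rho)
T = (0.0074 - 0.0019) / (0.147 * 0.0019)
T = 19.692 s

19.692


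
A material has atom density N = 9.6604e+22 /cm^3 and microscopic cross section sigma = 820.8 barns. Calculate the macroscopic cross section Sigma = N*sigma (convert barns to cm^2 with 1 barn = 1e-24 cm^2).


Sigma = N * sigma_barns * 1e-24
Sigma = 9.6604e+22 * 820.8 * 1e-24
Sigma = 79.293 /cm

79.293


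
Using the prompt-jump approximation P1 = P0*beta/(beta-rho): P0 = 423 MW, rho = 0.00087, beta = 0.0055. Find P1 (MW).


P1/P0 = beta / (beta - rho)
P1/P0 = 0.0055 / (0.0055 - 0.00087) = 1.187905
P1 = 423 * 1.187905 = 502.48 MW

502.48


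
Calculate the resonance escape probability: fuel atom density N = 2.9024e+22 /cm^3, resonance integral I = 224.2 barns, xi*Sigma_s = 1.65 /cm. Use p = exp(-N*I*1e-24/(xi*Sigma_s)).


p = exp(-N * I * 1e-24 / (xi*Sigma_s))
p = exp(-2.9024e+22 * 224.2 * 1e-24 / 1.65)
p = 0.019375

0.019375


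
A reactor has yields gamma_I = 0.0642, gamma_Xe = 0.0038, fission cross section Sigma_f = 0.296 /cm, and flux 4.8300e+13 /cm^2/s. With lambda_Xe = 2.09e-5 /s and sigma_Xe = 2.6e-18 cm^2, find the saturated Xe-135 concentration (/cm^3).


Xe_eq = (gamma_I + gamma_Xe) * Sigma_f * phi / (lambda_Xe + sigma_Xe * phi)
Numerator = (0.0642 + 0.0038) * 0.296 * 4.8300e+13 = 9.721824e+11
Denominator = 2.09e-5 + 2.6e-18 * 4.8300e+13 = 1.464800e-04
Xe_eq = 9.721824e+11 / 1.464800e-04 = 6.6370e+15 /cm^3

6.6370e+15


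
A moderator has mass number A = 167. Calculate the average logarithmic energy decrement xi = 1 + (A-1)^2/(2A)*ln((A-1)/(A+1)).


xi = 1 + (A-1)^2/(2A) * ln((A-1)/(A+1))
xi = 1 + (167-1)^2/(2*167) * ln((167-1)/(167 +1))
xi = 0.011928

0.011928


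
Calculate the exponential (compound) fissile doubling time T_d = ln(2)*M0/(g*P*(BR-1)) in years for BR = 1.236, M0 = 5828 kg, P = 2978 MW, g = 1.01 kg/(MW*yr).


Breeding gain G = BR - 1 = 1.236 - 1 = 0.236
Fissile production rate = g * P * G = 1.01 * 2978 * 0.236 = 709.83608 kg/yr
T_d = ln(2) * M0 / (g * P * G)
T_d = ln(2) * 5828 / 709.83608 = 5.6910 yr

5.6910


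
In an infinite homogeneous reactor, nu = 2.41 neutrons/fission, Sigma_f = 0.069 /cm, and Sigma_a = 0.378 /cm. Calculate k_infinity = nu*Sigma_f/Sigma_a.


k_inf = nu * Sigma_f / Sigma_a
k_inf = 2.41 * 0.069 / 0.378
k_inf = 0.43992

0.43992


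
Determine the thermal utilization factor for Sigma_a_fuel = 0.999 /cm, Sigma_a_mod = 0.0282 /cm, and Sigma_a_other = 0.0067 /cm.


f = Sigma_a_fuel / (Sigma_a_fuel + Sigma_a_mod + Sigma_a_other)
f = 0.999 / (0.999 + 0.0282 + 0.0067)
f = 0.96624

0.96624


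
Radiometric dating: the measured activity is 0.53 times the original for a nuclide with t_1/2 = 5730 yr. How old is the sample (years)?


lambda = ln(2) / t_half = ln(2) / 5730 = 1.209681e-04 /yr
t = -ln(A/A0) / lambda
t = -ln(0.53) / 1.209681e-04
t = 5248.3 yr

5248.3


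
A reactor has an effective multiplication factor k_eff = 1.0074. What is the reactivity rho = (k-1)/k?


rho = (k_eff - 1) / k_eff
rho = (1.0074 - 1) / 1.0074
rho = 0.0073456

0.0073456


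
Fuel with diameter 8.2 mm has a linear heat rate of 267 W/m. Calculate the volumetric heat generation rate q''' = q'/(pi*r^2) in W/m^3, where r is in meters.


r = D / 2 / 1000 = 8.2 / 2 / 1000 = 0.0041 m
q''' = q' / (pi * r^2)
q''' = 267 / (pi * 0.0041^2)
q''' = 5.0558e+06 W/m^3

5.0558e+06


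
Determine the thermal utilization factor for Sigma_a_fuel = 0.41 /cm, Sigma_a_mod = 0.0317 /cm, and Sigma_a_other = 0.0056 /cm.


f = Sigma_a_fuel / (Sigma_a_fuel + Sigma_a_mod + Sigma_a_other)
f = 0.41 / (0.41 + 0.0317 + 0.0056)
f = 0.91661

0.91661


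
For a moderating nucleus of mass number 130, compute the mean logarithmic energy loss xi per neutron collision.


xi = 1 + (A-1)^2/(2A) * ln((A-1)/(A+1))
xi = 1 + (130-1)^2/(2*130) * ln((130-1)/(130 +1))
xi = 0.015306

0.015306


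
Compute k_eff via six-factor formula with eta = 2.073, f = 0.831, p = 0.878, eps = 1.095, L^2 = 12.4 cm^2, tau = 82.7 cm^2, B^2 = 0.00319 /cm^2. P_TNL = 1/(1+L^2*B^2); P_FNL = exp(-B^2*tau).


k_inf = eta*f*p*eps = 2.073*0.831*0.878*1.095 = 1.656185
P_TNL = 1/(1 + L^2*B^2) = 1/(1 + 12.4*0.00319) = 0.9619491
P_FNL = exp(-B^2*tau) = exp(-0.00319*82.7) = 0.7681172
k_eff = k_inf * P_TNL * P_FNL = 1.656185 * 0.9619491 * 0.7681172
k_eff = 1.2237

1.2237


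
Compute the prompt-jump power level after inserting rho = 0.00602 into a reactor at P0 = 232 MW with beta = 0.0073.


P1/P0 = beta / (beta - rho)
P1/P0 = 0.0073 / (0.0073 - 0.00602) = 5.703125
P1 = 232 * 5.703125 = 1323.1 MW

1323.1


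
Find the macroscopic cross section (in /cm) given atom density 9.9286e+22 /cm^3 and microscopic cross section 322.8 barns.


Sigma = N * sigma_barns * 1e-24
Sigma = 9.9286e+22 * 322.8 * 1e-24
Sigma = 32.050 /cm

32.050


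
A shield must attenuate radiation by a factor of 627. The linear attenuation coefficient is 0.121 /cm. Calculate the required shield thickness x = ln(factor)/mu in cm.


x = ln(factor) / mu
x = ln(627) / 0.121
x = 53.231 cm

53.231


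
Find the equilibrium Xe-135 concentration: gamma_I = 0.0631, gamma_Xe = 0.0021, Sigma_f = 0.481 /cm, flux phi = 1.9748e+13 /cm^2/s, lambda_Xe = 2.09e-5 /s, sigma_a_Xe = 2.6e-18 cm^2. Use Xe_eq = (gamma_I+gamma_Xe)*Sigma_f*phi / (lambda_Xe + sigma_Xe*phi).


Xe_eq = (gamma_I + gamma_Xe) * Sigma_f * phi / (lambda_Xe + sigma_Xe * phi)
Numerator = (0.0631 + 0.0021) * 0.481 * 1.9748e+13 = 6.193210e+11
Denominator = 2.09e-5 + 2.6e-18 * 1.9748e+13 = 7.224480e-05
Xe_eq = 6.193210e+11 / 7.224480e-05 = 8.5725e+15 /cm^3

8.5725e+15


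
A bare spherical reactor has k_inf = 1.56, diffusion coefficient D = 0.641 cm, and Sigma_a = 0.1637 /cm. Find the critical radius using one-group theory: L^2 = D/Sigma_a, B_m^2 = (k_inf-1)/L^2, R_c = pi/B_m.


L^2 = D / Sigma_a = 0.641 / 0.1637 = 3.915699 cm^2
B_m^2 = (k_inf - 1) / L^2 = (1.56 - 1) / 3.915699 = 0.1430141 /cm^2
For a bare sphere: B_g = pi/R, so R_c = pi / sqrt(B_m^2)
R_c = pi / sqrt(0.1430141) = 8.3073 cm

8.3073


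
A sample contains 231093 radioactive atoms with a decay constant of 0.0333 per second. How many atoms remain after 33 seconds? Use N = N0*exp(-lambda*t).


N = N0 * exp(-lambda * t)
N = 231093 * exp(-0.0333 * 33)
N = 77009

77009


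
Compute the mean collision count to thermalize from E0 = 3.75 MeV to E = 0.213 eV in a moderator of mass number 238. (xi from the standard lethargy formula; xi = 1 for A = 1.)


xi = 1 + (A-1)^2/(2A)*ln((A-1)/(A+1)) = 0.008379872 (for A = 238)
n = ln(E0/E) / xi
n = ln(3.75e6 / 0.213) / 0.008379872
n = ln(1.760563e+07) / 0.008379872 = 1990.9

1990.9


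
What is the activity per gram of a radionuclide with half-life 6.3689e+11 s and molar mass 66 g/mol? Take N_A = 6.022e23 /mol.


lambda = ln(2) / t_half = ln(2) / 6.3689e+11 = 1.088331e-12 /s
SA = lambda * N_A / M
SA = 1.088331e-12 * 6.022e23 / 66
SA = 9.9302e+09 Bq/g

9.9302e+09


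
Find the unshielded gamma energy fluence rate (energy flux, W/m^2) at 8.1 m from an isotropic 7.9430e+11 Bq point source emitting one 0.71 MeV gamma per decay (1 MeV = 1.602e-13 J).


psi = A * E * 1.602e-13 / (4*pi*r^2)
psi = 7.9430e+11 * 0.71 * 1.602e-13 / (4*pi*8.1^2)
psi = 1.0958e-04 W/m^2

1.0958e-04


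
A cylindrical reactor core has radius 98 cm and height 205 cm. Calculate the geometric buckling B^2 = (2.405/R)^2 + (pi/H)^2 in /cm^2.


B^2 = (2.405/R)^2 + (pi/H)^2
B^2 = (2.405/98)^2 + (pi/205)^2
B^2 = 8.3710e-04 /cm^2

8.3710e-04


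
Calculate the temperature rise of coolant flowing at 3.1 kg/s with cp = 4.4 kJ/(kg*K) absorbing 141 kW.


dT = Q / (m_dot * cp)
dT = 141 / (3.1 * 4.4)
dT = 10.337 C

10.337


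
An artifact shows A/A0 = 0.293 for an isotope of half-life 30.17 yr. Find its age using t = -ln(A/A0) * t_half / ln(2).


lambda = ln(2) / t_half = ln(2) / 30.17 = 0.02297472 /yr
t = -ln(A/A0) / lambda
t = -ln(0.293) / 0.02297472
t = 53.432 yr

53.432


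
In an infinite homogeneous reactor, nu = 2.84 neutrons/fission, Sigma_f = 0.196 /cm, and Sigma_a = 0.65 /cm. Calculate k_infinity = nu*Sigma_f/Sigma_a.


k_inf = nu * Sigma_f / Sigma_a
k_inf = 2.84 * 0.196 / 0.65
k_inf = 0.85637

0.85637


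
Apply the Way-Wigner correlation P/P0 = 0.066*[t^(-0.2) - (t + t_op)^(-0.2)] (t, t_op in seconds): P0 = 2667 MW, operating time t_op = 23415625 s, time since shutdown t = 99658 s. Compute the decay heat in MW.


P/P0 = 0.066 * [t^(-0.2) - (t + t_op)^(-0.2)]
P/P0 = 0.066 * [99658^(-0.2) - (99658 + 23415625)^(-0.2)]
P/P0 = 0.066 * [0.1000685 - 0.03355289] = 0.004390030
P = 2667 * 0.004390030 = 11.708 MW

11.708


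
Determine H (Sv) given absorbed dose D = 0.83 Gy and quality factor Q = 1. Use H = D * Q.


H = D * Q
H = 0.83 * 1
H = 0.83000 Sv

0.83000


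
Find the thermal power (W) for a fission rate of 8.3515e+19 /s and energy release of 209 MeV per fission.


P = fission_rate * E_MeV * 1.602e-13
P = 8.3515e+19 * 209 * 1.602e-13
P = 2.7962e+09 W

2.7962e+09


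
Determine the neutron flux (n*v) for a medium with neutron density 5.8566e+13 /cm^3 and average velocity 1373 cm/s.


phi = n * v
phi = 5.8566e+13 * 1373
phi = 8.0411e+16 /cm^2/s

8.0411e+16


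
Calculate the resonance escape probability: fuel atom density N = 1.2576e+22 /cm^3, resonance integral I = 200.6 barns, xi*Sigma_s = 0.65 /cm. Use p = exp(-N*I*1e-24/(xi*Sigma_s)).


p = exp(-N * I * 1e-24 / (xi*Sigma_s))
p = exp(-1.2576e+22 * 200.6 * 1e-24 / 0.65)
p = 0.020627

0.020627


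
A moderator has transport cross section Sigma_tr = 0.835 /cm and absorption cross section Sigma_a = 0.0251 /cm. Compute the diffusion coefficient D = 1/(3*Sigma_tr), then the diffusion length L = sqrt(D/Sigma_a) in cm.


D = 1 / (3 * Sigma_tr) = 1 / (3 * 0.835) = 0.3992016 cm
L = sqrt(D / Sigma_a)
L = sqrt(0.3992016 / 0.0251)
L = 3.9880 cm

3.9880


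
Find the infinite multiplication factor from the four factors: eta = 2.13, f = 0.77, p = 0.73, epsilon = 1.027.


k_inf = eta * f * p * epsilon
k_inf = 2.13 * 0.77 * 0.73 * 1.027
k_inf = 1.2296

1.2296


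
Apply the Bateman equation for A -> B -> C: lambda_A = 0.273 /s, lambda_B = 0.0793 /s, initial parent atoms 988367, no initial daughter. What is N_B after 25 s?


N_B(t) = lambda_A * N_A0 / (lambda_B - lambda_A) * [exp(-lambda_A*t) - exp(-lambda_B*t)]
exp(-0.273*25) = 0.001086276; exp(-0.0793*25) = 0.1377245
N_B = 0.273 * 988367 / (0.0793 - 0.273) * (0.001086276 - 0.1377245)
N_B = 190337

190337


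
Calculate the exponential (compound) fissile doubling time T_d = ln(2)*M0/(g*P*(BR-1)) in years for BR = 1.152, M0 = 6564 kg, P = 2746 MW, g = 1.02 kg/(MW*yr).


Breeding gain G = BR - 1 = 1.152 - 1 = 0.152
Fissile production rate = g * P * G = 1.02 * 2746 * 0.152 = 425.73984 kg/yr
T_d = ln(2) * M0 / (g * P * G)
T_d = ln(2) * 6564 / 425.73984 = 10.687 yr

10.687


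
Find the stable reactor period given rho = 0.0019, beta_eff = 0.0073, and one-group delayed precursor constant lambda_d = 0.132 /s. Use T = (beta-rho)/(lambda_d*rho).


T = (beta - rho) / (lambda_d * rho)
T = (0.0073 - 0.0019) / (0.132 * 0.0019)
T = 21.531 s

21.531


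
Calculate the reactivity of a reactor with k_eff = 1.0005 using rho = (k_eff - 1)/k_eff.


rho = (k_eff - 1) / k_eff
rho = (1.0005 - 1) / 1.0005
rho = 4.9975e-04

4.9975e-04


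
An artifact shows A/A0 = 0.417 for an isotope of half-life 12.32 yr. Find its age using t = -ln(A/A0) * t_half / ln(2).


lambda = ln(2) / t_half = ln(2) / 12.32 = 0.05626195 /yr
t = -ln(A/A0) / lambda
t = -ln(0.417) / 0.05626195
t = 15.546 yr

15.546


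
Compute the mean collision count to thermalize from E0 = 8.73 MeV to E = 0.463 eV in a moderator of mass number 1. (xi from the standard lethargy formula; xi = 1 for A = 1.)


xi = 1 + (A-1)^2/(2A)*ln((A-1)/(A+1)) = 1 (for A = 1)
n = ln(E0/E) / xi
n = ln(8.73e6 / 0.463) / 1
n = ln(1.885529e+07) / 1 = 16.752

16.752


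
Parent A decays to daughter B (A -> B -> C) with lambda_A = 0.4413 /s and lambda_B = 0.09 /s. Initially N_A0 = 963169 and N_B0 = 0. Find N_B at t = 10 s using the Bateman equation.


N_B(t) = lambda_A * N_A0 / (lambda_B - lambda_A) * [exp(-lambda_A*t) - exp(-lambda_B*t)]
exp(-0.4413*10) = 0.01211877; exp(-0.09*10) = 0.4065697
N_B = 0.4413 * 963169 / (0.09 - 0.4413) * (0.01211877 - 0.4065697)
N_B = 477256

477256


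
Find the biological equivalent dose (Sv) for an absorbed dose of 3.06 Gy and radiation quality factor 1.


H = D * Q
H = 3.06 * 1
H = 3.0600 Sv

3.0600


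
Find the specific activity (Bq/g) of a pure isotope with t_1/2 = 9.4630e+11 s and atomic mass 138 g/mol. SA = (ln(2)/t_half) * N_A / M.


lambda = ln(2) / t_half = ln(2) / 9.4630e+11 = 7.324814e-13 /s
SA = lambda * N_A / M
SA = 7.324814e-13 * 6.022e23 / 138
SA = 3.1964e+09 Bq/g

3.1964e+09


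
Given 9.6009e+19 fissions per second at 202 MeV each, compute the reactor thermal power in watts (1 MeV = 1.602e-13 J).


P = fission_rate * E_MeV * 1.602e-13
P = 9.6009e+19 * 202 * 1.602e-13
P = 3.1069e+09 W

3.1069e+09


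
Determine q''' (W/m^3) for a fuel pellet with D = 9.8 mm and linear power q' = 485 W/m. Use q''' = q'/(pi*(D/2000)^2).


r = D / 2 / 1000 = 9.8 / 2 / 1000 = 0.0049 m
q''' = q' / (pi * r^2)
q''' = 485 / (pi * 0.0049^2)
q''' = 6.4298e+06 W/m^3

6.4298e+06


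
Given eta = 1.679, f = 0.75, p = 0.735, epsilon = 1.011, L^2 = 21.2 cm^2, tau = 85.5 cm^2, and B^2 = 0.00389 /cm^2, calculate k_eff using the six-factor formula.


k_inf = eta*f*p*eps = 1.679*0.75*0.735*1.011 = 0.9357298
P_TNL = 1/(1 + L^2*B^2) = 1/(1 + 21.2*0.00389) = 0.9238148
P_FNL = exp(-B^2*tau) = exp(-0.00389*85.5) = 0.7170605
k_eff = k_inf * P_TNL * P_FNL = 0.9357298 * 0.9238148 * 0.7170605
k_eff = 0.61986

0.61986


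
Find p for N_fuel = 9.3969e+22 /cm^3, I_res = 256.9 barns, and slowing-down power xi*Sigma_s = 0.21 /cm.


p = exp(-N * I * 1e-24 / (xi*Sigma_s))
p = exp(-9.3969e+22 * 256.9 * 1e-24 / 0.21)
p = 1.1899e-50

1.1899e-50


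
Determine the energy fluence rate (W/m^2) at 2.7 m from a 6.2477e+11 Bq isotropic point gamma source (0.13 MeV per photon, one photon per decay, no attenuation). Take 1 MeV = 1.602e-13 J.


psi = A * E * 1.602e-13 / (4*pi*r^2)
psi = 6.2477e+11 * 0.13 * 1.602e-13 / (4*pi*2.7^2)
psi = 1.4203e-04 W/m^2

1.4203e-04


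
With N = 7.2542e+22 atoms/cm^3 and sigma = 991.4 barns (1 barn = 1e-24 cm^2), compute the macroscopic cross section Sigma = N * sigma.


Sigma = N * sigma_barns * 1e-24
Sigma = 7.2542e+22 * 991.4 * 1e-24
Sigma = 71.918 /cm

71.918


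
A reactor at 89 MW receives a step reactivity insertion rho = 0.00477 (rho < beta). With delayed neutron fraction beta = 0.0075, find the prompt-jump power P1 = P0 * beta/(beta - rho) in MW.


P1/P0 = beta / (beta - rho)
P1/P0 = 0.0075 / (0.0075 - 0.00477) = 2.747253
P1 = 89 * 2.747253 = 244.51 MW

244.51


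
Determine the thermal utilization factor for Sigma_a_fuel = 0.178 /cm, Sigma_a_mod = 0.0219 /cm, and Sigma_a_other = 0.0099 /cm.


f = Sigma_a_fuel / (Sigma_a_fuel + Sigma_a_mod + Sigma_a_other)
f = 0.178 / (0.178 + 0.0219 + 0.0099)
f = 0.84843

0.84843


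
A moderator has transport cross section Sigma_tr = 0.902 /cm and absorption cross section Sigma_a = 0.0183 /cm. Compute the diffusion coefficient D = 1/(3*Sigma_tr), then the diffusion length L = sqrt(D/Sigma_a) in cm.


D = 1 / (3 * Sigma_tr) = 1 / (3 * 0.902) = 0.3695492 cm
L = sqrt(D / Sigma_a)
L = sqrt(0.3695492 / 0.0183)
L = 4.4938 cm

4.4938


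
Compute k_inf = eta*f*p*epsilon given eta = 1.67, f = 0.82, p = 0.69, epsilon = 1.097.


k_inf = eta * f * p * epsilon
k_inf = 1.67 * 0.82 * 0.69 * 1.097
k_inf = 1.0365

1.0365


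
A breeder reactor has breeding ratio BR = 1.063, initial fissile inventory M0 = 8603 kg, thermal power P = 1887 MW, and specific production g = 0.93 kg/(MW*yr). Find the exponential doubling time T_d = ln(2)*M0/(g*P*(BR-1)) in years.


Breeding gain G = BR - 1 = 1.063 - 1 = 0.063
Fissile production rate = g * P * G = 0.93 * 1887 * 0.063 = 110.55933 kg/yr
T_d = ln(2) * M0 / (g * P * G)
T_d = ln(2) * 8603 / 110.55933 = 53.936 yr

53.936


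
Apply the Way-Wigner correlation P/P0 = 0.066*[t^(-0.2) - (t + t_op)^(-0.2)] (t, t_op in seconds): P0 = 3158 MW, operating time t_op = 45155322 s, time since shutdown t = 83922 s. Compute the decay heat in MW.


P/P0 = 0.066 * [t^(-0.2) - (t + t_op)^(-0.2)]
P/P0 = 0.066 * [83922^(-0.2) - (83922 + 45155322)^(-0.2)]
P/P0 = 0.066 * [0.1035678 - 0.02943723] = 0.004892618
P = 3158 * 0.004892618 = 15.451 MW

15.451


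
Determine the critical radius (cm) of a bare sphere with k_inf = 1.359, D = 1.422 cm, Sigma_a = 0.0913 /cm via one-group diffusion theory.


L^2 = D / Sigma_a = 1.422 / 0.0913 = 15.57503 cm^2
B_m^2 = (k_inf - 1) / L^2 = (1.359 - 1) / 15.57503 = 0.02304971 /cm^2
For a bare sphere: B_g = pi/R, so R_c = pi / sqrt(B_m^2)
R_c = pi / sqrt(0.02304971) = 20.693 cm

20.693


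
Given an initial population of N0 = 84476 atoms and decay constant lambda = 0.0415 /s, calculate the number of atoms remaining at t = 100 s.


N = N0 * exp(-lambda * t)
N = 84476 * exp(-0.0415 * 100)
N = 1331.7

1331.7


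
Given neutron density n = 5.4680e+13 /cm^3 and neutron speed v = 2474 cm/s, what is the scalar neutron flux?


phi = n * v
phi = 5.4680e+13 * 2474
phi = 1.3528e+17 /cm^2/s

1.3528e+17


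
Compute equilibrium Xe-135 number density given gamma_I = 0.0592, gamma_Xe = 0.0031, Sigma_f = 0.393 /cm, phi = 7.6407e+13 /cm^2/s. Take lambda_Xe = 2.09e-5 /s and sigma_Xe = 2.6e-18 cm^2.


Xe_eq = (gamma_I + gamma_Xe) * Sigma_f * phi / (lambda_Xe + sigma_Xe * phi)
Numerator = (0.0592 + 0.0031) * 0.393 * 7.6407e+13 = 1.870741e+12
Denominator = 2.09e-5 + 2.6e-18 * 7.6407e+13 = 2.195582e-04
Xe_eq = 1.870741e+12 / 2.195582e-04 = 8.5205e+15 /cm^3

8.5205e+15


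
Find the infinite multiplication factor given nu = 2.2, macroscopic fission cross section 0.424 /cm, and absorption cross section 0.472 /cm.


k_inf = nu * Sigma_f / Sigma_a
k_inf = 2.2 * 0.424 / 0.472
k_inf = 1.9763

1.9763


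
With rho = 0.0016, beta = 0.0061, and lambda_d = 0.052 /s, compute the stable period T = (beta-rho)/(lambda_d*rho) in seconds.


T = (beta - rho) / (lambda_d * rho)
T = (0.0061 - 0.0016) / (0.052 * 0.0016)
T = 54.087 s

54.087


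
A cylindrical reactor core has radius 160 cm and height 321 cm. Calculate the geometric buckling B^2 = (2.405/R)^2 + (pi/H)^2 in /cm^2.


B^2 = (2.405/R)^2 + (pi/H)^2
B^2 = (2.405/160)^2 + (pi/321)^2
B^2 = 3.2172e-04 /cm^2

3.2172e-04


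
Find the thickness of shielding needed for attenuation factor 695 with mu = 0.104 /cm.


x = ln(factor) / mu
x = ln(695) / 0.104
x = 62.922 cm

62.922


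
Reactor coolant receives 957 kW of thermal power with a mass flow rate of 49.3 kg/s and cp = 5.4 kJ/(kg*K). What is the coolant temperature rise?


dT = Q / (m_dot * cp)
dT = 957 / (49.3 * 5.4)
dT = 3.5948 C

3.5948


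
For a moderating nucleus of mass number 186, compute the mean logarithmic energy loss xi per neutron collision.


xi = 1 + (A-1)^2/(2A) * ln((A-1)/(A+1))
xi = 1 + (186-1)^2/(2*186) * ln((186-1)/(186 +1))
xi = 0.010714

0.010714


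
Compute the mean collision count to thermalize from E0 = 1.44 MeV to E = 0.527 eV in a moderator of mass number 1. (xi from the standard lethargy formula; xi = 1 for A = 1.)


xi = 1 + (A-1)^2/(2A)*ln((A-1)/(A+1)) = 1 (for A = 1)
n = ln(E0/E) / xi
n = ln(1.44e6 / 0.527) / 1
n = ln(2.732448e+06) / 1 = 14.821

14.821


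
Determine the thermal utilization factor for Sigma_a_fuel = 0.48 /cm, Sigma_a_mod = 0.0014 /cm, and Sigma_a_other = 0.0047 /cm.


f = Sigma_a_fuel / (Sigma_a_fuel + Sigma_a_mod + Sigma_a_other)
f = 0.48 / (0.48 + 0.0014 + 0.0047)
f = 0.98745

0.98745


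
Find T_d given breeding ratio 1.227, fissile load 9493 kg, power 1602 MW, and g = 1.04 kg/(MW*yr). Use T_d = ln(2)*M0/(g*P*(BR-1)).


Breeding gain G = BR - 1 = 1.227 - 1 = 0.227
Fissile production rate = g * P * G = 1.04 * 1602 * 0.227 = 378.20016 kg/yr
T_d = ln(2) * M0 / (g * P * G)
T_d = ln(2) * 9493 / 378.20016 = 17.398 yr

17.398


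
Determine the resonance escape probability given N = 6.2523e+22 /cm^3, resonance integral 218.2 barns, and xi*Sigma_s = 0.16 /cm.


p = exp(-N * I * 1e-24 / (xi*Sigma_s))
p = exp(-6.2523e+22 * 218.2 * 1e-24 / 0.16)
p = 9.3231e-38

9.3231e-38


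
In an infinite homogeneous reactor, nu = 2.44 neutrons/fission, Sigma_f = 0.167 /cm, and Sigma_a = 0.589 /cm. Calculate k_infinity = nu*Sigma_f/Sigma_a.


k_inf = nu * Sigma_f / Sigma_a
k_inf = 2.44 * 0.167 / 0.589
k_inf = 0.69182

0.69182


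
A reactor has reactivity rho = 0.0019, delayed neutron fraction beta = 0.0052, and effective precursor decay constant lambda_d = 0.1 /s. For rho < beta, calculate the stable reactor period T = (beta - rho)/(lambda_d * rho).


T = (beta - rho) / (lambda_d * rho)
T = (0.0052 - 0.0019) / (0.1 * 0.0019)
T = 17.368 s

17.368


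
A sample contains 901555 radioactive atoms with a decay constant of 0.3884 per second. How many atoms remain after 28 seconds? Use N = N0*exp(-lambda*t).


N = N0 * exp(-lambda * t)
N = 901555 * exp(-0.3884 * 28)
N = 17.059

17.059


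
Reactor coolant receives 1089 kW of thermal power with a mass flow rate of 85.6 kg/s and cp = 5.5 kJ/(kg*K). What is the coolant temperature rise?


dT = Q / (m_dot * cp)
dT = 1089 / (85.6 * 5.5)
dT = 2.3131 C

2.3131


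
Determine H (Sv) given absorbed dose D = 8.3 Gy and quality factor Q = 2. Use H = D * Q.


H = D * Q
H = 8.3 * 2
H = 16.600 Sv

16.600


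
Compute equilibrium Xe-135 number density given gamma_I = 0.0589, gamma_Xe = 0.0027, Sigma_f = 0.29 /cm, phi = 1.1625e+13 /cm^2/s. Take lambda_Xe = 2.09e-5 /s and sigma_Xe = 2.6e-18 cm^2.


Xe_eq = (gamma_I + gamma_Xe) * Sigma_f * phi / (lambda_Xe + sigma_Xe * phi)
Numerator = (0.0589 + 0.0027) * 0.29 * 1.1625e+13 = 2.076690e+11
Denominator = 2.09e-5 + 2.6e-18 * 1.1625e+13 = 5.112500e-05
Xe_eq = 2.076690e+11 / 5.112500e-05 = 4.0620e+15 /cm^3

4.0620e+15


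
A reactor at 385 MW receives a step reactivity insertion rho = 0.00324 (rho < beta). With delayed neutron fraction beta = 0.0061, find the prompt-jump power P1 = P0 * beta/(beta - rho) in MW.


P1/P0 = beta / (beta - rho)
P1/P0 = 0.0061 / (0.0061 - 0.00324) = 2.132867
P1 = 385 * 2.132867 = 821.15 MW

821.15


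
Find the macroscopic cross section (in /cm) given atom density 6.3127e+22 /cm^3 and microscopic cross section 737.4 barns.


Sigma = N * sigma_barns * 1e-24
Sigma = 6.3127e+22 * 737.4 * 1e-24
Sigma = 46.550 /cm

46.550


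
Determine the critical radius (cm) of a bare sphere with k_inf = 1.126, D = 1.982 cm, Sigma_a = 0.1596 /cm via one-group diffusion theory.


L^2 = D / Sigma_a = 1.982 / 0.1596 = 12.41855 cm^2
B_m^2 = (k_inf - 1) / L^2 = (1.126 - 1) / 12.41855 = 0.01014611 /cm^2
For a bare sphere: B_g = pi/R, so R_c = pi / sqrt(B_m^2)
R_c = pi / sqrt(0.01014611) = 31.189 cm

31.189


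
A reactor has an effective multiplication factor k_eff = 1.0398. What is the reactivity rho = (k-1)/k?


rho = (k_eff - 1) / k_eff
rho = (1.0398 - 1) / 1.0398
rho = 0.038277

0.038277


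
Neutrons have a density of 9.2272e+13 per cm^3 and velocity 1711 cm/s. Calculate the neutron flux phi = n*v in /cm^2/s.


phi = n * v
phi = 9.2272e+13 * 1711
phi = 1.5788e+17 /cm^2/s

1.5788e+17


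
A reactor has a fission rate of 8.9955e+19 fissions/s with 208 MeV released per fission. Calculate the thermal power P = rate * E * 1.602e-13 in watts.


P = fission_rate * E_MeV * 1.602e-13
P = 8.9955e+19 * 208 * 1.602e-13
P = 2.9974e+09 W

2.9974e+09


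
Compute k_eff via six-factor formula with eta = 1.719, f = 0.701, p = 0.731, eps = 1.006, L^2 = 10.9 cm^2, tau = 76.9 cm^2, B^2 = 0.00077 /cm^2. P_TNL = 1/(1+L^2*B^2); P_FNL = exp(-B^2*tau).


k_inf = eta*f*p*eps = 1.719*0.701*0.731*1.006 = 0.8861541
P_TNL = 1/(1 + L^2*B^2) = 1/(1 + 10.9*0.00077) = 0.9916769
P_FNL = exp(-B^2*tau) = exp(-0.00077*76.9) = 0.9425060
k_eff = k_inf * P_TNL * P_FNL = 0.8861541 * 0.9916769 * 0.9425060
k_eff = 0.82825

0.82825


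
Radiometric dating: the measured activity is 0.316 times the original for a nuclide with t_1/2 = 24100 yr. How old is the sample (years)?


lambda = ln(2) / t_half = ln(2) / 24100 = 2.876129e-05 /yr
t = -ln(A/A0) / lambda
t = -ln(0.316) / 2.876129e-05
t = 40054 yr

40054


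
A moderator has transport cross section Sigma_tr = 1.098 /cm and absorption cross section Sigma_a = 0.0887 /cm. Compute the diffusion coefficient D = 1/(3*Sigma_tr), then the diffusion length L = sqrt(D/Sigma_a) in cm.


D = 1 / (3 * Sigma_tr) = 1 / (3 * 1.098) = 0.3035823 cm
L = sqrt(D / Sigma_a)
L = sqrt(0.3035823 / 0.0887)
L = 1.8500 cm

1.8500


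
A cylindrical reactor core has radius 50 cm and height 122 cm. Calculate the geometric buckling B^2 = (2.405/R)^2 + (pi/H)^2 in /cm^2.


B^2 = (2.405/R)^2 + (pi/H)^2
B^2 = (2.405/50)^2 + (pi/122)^2
B^2 = 0.0029767 /cm^2

0.0029767


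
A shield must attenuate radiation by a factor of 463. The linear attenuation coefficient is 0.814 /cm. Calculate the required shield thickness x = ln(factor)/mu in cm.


x = ln(factor) / mu
x = ln(463) / 0.814
x = 7.5402 cm

7.5402


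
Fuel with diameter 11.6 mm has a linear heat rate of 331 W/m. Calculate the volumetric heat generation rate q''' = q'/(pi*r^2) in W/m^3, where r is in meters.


r = D / 2 / 1000 = 11.6 / 2 / 1000 = 0.0058 m
q''' = q' / (pi * r^2)
q''' = 331 / (pi * 0.0058^2)
q''' = 3.1320e+06 W/m^3

3.1320e+06


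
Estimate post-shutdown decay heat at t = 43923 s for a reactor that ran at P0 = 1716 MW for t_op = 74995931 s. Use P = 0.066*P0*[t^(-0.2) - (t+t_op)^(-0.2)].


P/P0 = 0.066 * [t^(-0.2) - (t + t_op)^(-0.2)]
P/P0 = 0.066 * [43923^(-0.2) - (43923 + 74995931)^(-0.2)]
P/P0 = 0.066 * [0.1178858 - 0.02660367] = 0.006024621
P = 1716 * 0.006024621 = 10.338 MW

10.338


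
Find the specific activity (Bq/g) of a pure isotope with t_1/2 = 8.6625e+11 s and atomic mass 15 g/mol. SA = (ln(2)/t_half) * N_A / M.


lambda = ln(2) / t_half = ln(2) / 8.6625e+11 = 8.001699e-13 /s
SA = lambda * N_A / M
SA = 8.001699e-13 * 6.022e23 / 15
SA = 3.2124e+10 Bq/g

3.2124e+10


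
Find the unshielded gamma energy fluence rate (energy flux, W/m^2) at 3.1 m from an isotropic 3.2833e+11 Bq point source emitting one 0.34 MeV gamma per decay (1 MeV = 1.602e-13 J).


psi = A * E * 1.602e-13 / (4*pi*r^2)
psi = 3.2833e+11 * 0.34 * 1.602e-13 / (4*pi*3.1^2)
psi = 1.4809e-04 W/m^2

1.4809e-04


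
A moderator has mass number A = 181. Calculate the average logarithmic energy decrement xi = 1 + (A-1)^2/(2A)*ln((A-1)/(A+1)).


xi = 1 + (A-1)^2/(2A) * ln((A-1)/(A+1))
xi = 1 + (181-1)^2/(2*181) * ln((181-1)/(181 +1))
xi = 0.011009

0.011009


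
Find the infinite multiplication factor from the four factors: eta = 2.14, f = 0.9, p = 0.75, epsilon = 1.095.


k_inf = eta * f * p * epsilon
k_inf = 2.14 * 0.9 * 0.75 * 1.095
k_inf = 1.5817

1.5817


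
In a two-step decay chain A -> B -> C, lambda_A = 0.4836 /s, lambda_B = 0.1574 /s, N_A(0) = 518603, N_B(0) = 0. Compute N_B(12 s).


N_B(t) = lambda_A * N_A0 / (lambda_B - lambda_A) * [exp(-lambda_A*t) - exp(-lambda_B*t)]
exp(-0.4836*12) = 0.003017882; exp(-0.1574*12) = 0.1512532
N_B = 0.4836 * 518603 / (0.1574 - 0.4836) * (0.003017882 - 0.1512532)
N_B = 113970

113970


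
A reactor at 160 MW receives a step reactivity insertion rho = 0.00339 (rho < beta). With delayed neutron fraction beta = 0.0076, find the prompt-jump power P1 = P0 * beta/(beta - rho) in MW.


P1/P0 = beta / (beta - rho)
P1/P0 = 0.0076 / (0.0076 - 0.00339) = 1.805226
P1 = 160 * 1.805226 = 288.84 MW

288.84


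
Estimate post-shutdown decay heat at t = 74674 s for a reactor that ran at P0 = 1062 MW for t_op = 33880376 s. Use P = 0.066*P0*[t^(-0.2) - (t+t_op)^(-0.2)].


P/P0 = 0.066 * [t^(-0.2) - (t + t_op)^(-0.2)]
P/P0 = 0.066 * [74674^(-0.2) - (74674 + 33880376)^(-0.2)]
P/P0 = 0.066 * [0.1060147 - 0.03117591] = 0.004939360
P = 1062 * 0.004939360 = 5.2456 MW

5.2456


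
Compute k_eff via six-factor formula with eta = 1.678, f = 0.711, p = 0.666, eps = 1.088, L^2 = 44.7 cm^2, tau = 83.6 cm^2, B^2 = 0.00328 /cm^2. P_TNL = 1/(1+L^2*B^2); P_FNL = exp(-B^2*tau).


k_inf = eta*f*p*eps = 1.678*0.711*0.666*1.088 = 0.8644994
P_TNL = 1/(1 + L^2*B^2) = 1/(1 + 44.7*0.00328) = 0.8721316
P_FNL = exp(-B^2*tau) = exp(-0.00328*83.6) = 0.7601739
k_eff = k_inf * P_TNL * P_FNL = 0.8644994 * 0.8721316 * 0.7601739
k_eff = 0.57314

0.57314


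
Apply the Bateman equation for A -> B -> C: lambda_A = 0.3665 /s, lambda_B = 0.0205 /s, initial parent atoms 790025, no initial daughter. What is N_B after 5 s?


N_B(t) = lambda_A * N_A0 / (lambda_B - lambda_A) * [exp(-lambda_A*t) - exp(-lambda_B*t)]
exp(-0.3665*5) = 0.1600130; exp(-0.0205*5) = 0.9025781
N_B = 0.3665 * 790025 / (0.0205 - 0.3665) * (0.1600130 - 0.9025781)
N_B = 621403

621403


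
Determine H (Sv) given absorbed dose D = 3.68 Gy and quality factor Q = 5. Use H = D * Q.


H = D * Q
H = 3.68 * 5
H = 18.400 Sv

18.400


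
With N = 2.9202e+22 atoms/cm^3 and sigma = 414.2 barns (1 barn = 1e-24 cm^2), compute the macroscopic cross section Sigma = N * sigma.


Sigma = N * sigma_barns * 1e-24
Sigma = 2.9202e+22 * 414.2 * 1e-24
Sigma = 12.095 /cm

12.095


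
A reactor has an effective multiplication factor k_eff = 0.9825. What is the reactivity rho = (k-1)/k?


rho = (k_eff - 1) / k_eff
rho = (0.9825 - 1) / 0.9825
rho = -0.017812

-0.017812


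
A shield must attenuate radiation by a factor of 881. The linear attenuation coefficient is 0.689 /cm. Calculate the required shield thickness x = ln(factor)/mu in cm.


x = ln(factor) / mu
x = ln(881) / 0.689
x = 9.8419 cm

9.8419


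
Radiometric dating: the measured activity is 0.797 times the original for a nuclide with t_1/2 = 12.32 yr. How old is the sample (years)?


lambda = ln(2) / t_half = ln(2) / 12.32 = 0.05626195 /yr
t = -ln(A/A0) / lambda
t = -ln(0.797) / 0.05626195
t = 4.0329 yr

4.0329


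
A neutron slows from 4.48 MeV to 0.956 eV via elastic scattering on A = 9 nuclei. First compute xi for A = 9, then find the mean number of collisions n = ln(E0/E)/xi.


xi = 1 + (A-1)^2/(2A)*ln((A-1)/(A+1)) = 0.2066007 (for A = 9)
n = ln(E0/E) / xi
n = ln(4.48e6 / 0.956) / 0.2066007
n = ln(4.686192e+06) / 0.2066007 = 74.347

74.347


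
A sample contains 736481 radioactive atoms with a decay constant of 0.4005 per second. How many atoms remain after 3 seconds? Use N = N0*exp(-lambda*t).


N = N0 * exp(-lambda * t)
N = 736481 * exp(-0.4005 * 3)
N = 221491

221491


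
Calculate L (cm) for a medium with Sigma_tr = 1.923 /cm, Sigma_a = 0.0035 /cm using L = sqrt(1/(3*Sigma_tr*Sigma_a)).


D = 1 / (3 * Sigma_tr) = 1 / (3 * 1.923) = 0.1733403 cm
L = sqrt(D / Sigma_a)
L = sqrt(0.1733403 / 0.0035)
L = 7.0375 cm

7.0375


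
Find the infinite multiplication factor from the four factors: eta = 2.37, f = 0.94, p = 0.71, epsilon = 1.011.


k_inf = eta * f * p * epsilon
k_inf = 2.37 * 0.94 * 0.71 * 1.011
k_inf = 1.5991

1.5991


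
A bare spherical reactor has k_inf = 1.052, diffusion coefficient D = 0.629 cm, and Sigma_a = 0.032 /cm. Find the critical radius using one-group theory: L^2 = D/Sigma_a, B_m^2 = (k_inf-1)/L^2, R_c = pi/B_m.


L^2 = D / Sigma_a = 0.629 / 0.032 = 19.65625 cm^2
B_m^2 = (k_inf - 1) / L^2 = (1.052 - 1) / 19.65625 = 0.002645469 /cm^2
For a bare sphere: B_g = pi/R, so R_c = pi / sqrt(B_m^2)
R_c = pi / sqrt(0.002645469) = 61.080 cm

61.080


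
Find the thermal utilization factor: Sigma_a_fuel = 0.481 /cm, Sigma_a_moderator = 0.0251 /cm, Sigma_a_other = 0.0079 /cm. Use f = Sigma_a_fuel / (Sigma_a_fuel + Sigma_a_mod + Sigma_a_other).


f = Sigma_a_fuel / (Sigma_a_fuel + Sigma_a_mod + Sigma_a_other)
f = 0.481 / (0.481 + 0.0251 + 0.0079)
f = 0.93580

0.93580


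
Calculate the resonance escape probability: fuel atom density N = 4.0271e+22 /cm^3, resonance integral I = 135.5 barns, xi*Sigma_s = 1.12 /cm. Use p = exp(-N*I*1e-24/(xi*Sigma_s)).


p = exp(-N * I * 1e-24 / (xi*Sigma_s))
p = exp(-4.0271e+22 * 135.5 * 1e-24 / 1.12)
p = 0.0076575

0.0076575


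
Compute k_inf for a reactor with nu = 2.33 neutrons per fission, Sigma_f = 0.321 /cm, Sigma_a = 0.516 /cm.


k_inf = nu * Sigma_f / Sigma_a
k_inf = 2.33 * 0.321 / 0.516
k_inf = 1.4495

1.4495


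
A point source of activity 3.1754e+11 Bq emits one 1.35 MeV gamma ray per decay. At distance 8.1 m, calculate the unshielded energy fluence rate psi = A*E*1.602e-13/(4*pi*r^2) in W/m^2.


psi = A * E * 1.602e-13 / (4*pi*r^2)
psi = 3.1754e+11 * 1.35 * 1.602e-13 / (4*pi*8.1^2)
psi = 8.3294e-05 W/m^2

8.3294e-05


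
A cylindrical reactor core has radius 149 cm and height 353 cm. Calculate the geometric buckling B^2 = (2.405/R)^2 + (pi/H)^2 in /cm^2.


B^2 = (2.405/R)^2 + (pi/H)^2
B^2 = (2.405/149)^2 + (pi/353)^2
B^2 = 3.3973e-04 /cm^2

3.3973e-04


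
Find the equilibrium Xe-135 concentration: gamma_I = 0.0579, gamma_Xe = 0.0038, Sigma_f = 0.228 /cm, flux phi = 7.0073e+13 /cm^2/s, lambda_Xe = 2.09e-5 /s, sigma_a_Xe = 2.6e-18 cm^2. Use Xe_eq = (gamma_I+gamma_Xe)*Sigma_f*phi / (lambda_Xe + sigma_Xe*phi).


Xe_eq = (gamma_I + gamma_Xe) * Sigma_f * phi / (lambda_Xe + sigma_Xe * phi)
Numerator = (0.0579 + 0.0038) * 0.228 * 7.0073e+13 = 9.857589e+11
Denominator = 2.09e-5 + 2.6e-18 * 7.0073e+13 = 2.030898e-04
Xe_eq = 9.857589e+11 / 2.030898e-04 = 4.8538e+15 /cm^3

4.8538e+15


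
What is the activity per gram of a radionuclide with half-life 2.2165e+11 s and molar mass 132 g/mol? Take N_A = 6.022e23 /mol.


lambda = ln(2) / t_half = ln(2) / 2.2165e+11 = 3.127215e-12 /s
SA = lambda * N_A / M
SA = 3.127215e-12 * 6.022e23 / 132
SA = 1.4267e+10 Bq/g

1.4267e+10


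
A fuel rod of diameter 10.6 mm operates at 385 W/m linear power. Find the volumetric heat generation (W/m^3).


r = D / 2 / 1000 = 10.6 / 2 / 1000 = 0.0053 m
q''' = q' / (pi * r^2)
q''' = 385 / (pi * 0.0053^2)
q''' = 4.3627e+06 W/m^3

4.3627e+06


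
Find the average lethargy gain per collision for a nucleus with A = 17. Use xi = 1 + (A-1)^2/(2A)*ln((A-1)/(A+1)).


xi = 1 + (A-1)^2/(2A) * ln((A-1)/(A+1))
xi = 1 + (17-1)^2/(2*17) * ln((17-1)/(17 +1))
xi = 0.11316

0.11316


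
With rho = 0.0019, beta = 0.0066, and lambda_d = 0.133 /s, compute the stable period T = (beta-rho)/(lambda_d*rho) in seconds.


T = (beta - rho) / (lambda_d * rho)
T = (0.0066 - 0.0019) / (0.133 * 0.0019)
T = 18.599 s

18.599


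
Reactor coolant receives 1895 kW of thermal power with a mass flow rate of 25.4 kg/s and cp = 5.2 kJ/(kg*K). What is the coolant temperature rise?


dT = Q / (m_dot * cp)
dT = 1895 / (25.4 * 5.2)
dT = 14.347 C

14.347


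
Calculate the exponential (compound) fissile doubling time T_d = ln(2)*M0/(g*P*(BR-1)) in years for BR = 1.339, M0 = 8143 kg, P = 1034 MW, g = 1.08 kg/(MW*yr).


Breeding gain G = BR - 1 = 1.339 - 1 = 0.339
Fissile production rate = g * P * G = 1.08 * 1034 * 0.339 = 378.56808 kg/yr
T_d = ln(2) * M0 / (g * P * G)
T_d = ln(2) * 8143 / 378.56808 = 14.910 yr

14.910


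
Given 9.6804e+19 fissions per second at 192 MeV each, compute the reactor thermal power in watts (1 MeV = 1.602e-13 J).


P = fission_rate * E_MeV * 1.602e-13
P = 9.6804e+19 * 192 * 1.602e-13
P = 2.9775e+09 W

2.9775e+09
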